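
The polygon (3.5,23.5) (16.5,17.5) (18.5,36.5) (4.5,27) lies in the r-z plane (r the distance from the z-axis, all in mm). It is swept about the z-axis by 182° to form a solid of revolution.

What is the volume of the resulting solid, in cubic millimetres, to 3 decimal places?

Profile (r,z), 4 vertices: (3.5,23.5) (16.5,17.5) (18.5,36.5) (4.5,27)
edge 0: (3.5,23.5)→(16.5,17.5)  cross = 3.5·17.5 − 16.5·23.5 = -326.5000; (r_i+r_j)·cross = 20·-326.5000 = -6530.0000
edge 1: (16.5,17.5)→(18.5,36.5)  cross = 16.5·36.5 − 18.5·17.5 = 278.5000; (r_i+r_j)·cross = 35·278.5000 = 9747.5000
edge 2: (18.5,36.5)→(4.5,27)  cross = 18.5·27 − 4.5·36.5 = 335.2500; (r_i+r_j)·cross = 23·335.2500 = 7710.7500
edge 3: (4.5,27)→(3.5,23.5)  cross = 4.5·23.5 − 3.5·27 = 11.2500; (r_i+r_j)·cross = 8·11.2500 = 90.0000
Σcross = 298.5000 → A = |Σcross|/2 = 149.2500 mm²
Σ(r_i+r_j)·cross = 11018.2500 → first moment M = |Σ|/6 = 1836.3750
R_c = M/A = 1836.3750/149.2500 = 12.3040 mm
θ = 182° = 3.176499 rad
V = θ·R_c·A = 3.176499·12.3040·149.2500 = 5833.244 mm³

Volume = 5833.244 mm³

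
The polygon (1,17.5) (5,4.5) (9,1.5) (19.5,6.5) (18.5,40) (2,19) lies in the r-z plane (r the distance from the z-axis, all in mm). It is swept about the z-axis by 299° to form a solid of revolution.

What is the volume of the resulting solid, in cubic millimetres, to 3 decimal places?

Volume = 26577.887 mm³

Profile (r,z), 6 vertices: (1,17.5) (5,4.5) (9,1.5) (19.5,6.5) (18.5,40) (2,19)
edge 0: (1,17.5)→(5,4.5)  cross = 1·4.5 − 5·17.5 = -83.0000; (r_i+r_j)·cross = 6·-83.0000 = -498.0000
edge 1: (5,4.5)→(9,1.5)  cross = 5·1.5 − 9·4.5 = -33.0000; (r_i+r_j)·cross = 14·-33.0000 = -462.0000
edge 2: (9,1.5)→(19.5,6.5)  cross = 9·6.5 − 19.5·1.5 = 29.2500; (r_i+r_j)·cross = 28.5·29.2500 = 833.6250
edge 3: (19.5,6.5)→(18.5,40)  cross = 19.5·40 − 18.5·6.5 = 659.7500; (r_i+r_j)·cross = 38·659.7500 = 25070.5000
edge 4: (18.5,40)→(2,19)  cross = 18.5·19 − 2·40 = 271.5000; (r_i+r_j)·cross = 20.5·271.5000 = 5565.7500
edge 5: (2,19)→(1,17.5)  cross = 2·17.5 − 1·19 = 16.0000; (r_i+r_j)·cross = 3·16.0000 = 48.0000
Σcross = 860.5000 → A = |Σcross|/2 = 430.2500 mm²
Σ(r_i+r_j)·cross = 30557.8750 → first moment M = |Σ|/6 = 5092.9792
R_c = M/A = 5092.9792/430.2500 = 11.8373 mm
θ = 299° = 5.218534 rad
V = θ·R_c·A = 5.218534·11.8373·430.2500 = 26577.887 mm³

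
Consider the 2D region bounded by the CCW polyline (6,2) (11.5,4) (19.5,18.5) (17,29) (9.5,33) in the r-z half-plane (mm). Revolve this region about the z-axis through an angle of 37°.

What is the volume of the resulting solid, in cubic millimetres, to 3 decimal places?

Profile (r,z), 5 vertices: (6,2) (11.5,4) (19.5,18.5) (17,29) (9.5,33)
edge 0: (6,2)→(11.5,4)  cross = 6·4 − 11.5·2 = 1.0000; (r_i+r_j)·cross = 17.5·1.0000 = 17.5000
edge 1: (11.5,4)→(19.5,18.5)  cross = 11.5·18.5 − 19.5·4 = 134.7500; (r_i+r_j)·cross = 31·134.7500 = 4177.2500
edge 2: (19.5,18.5)→(17,29)  cross = 19.5·29 − 17·18.5 = 251.0000; (r_i+r_j)·cross = 36.5·251.0000 = 9161.5000
edge 3: (17,29)→(9.5,33)  cross = 17·33 − 9.5·29 = 285.5000; (r_i+r_j)·cross = 26.5·285.5000 = 7565.7500
edge 4: (9.5,33)→(6,2)  cross = 9.5·2 − 6·33 = -179.0000; (r_i+r_j)·cross = 15.5·-179.0000 = -2774.5000
Σcross = 493.2500 → A = |Σcross|/2 = 246.6250 mm²
Σ(r_i+r_j)·cross = 18147.5000 → first moment M = |Σ|/6 = 3024.5833
R_c = M/A = 3024.5833/246.6250 = 12.2639 mm
θ = 37° = 0.645772 rad
V = θ·R_c·A = 0.645772·12.2639·246.6250 = 1953.191 mm³

Volume = 1953.191 mm³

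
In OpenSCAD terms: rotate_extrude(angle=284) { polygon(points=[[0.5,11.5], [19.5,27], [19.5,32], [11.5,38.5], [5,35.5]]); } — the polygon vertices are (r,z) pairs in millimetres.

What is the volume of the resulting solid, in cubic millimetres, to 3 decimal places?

Volume = 12582.879 mm³

Profile (r,z), 5 vertices: (0.5,11.5) (19.5,27) (19.5,32) (11.5,38.5) (5,35.5)
edge 0: (0.5,11.5)→(19.5,27)  cross = 0.5·27 − 19.5·11.5 = -210.7500; (r_i+r_j)·cross = 20·-210.7500 = -4215.0000
edge 1: (19.5,27)→(19.5,32)  cross = 19.5·32 − 19.5·27 = 97.5000; (r_i+r_j)·cross = 39·97.5000 = 3802.5000
edge 2: (19.5,32)→(11.5,38.5)  cross = 19.5·38.5 − 11.5·32 = 382.7500; (r_i+r_j)·cross = 31·382.7500 = 11865.2500
edge 3: (11.5,38.5)→(5,35.5)  cross = 11.5·35.5 − 5·38.5 = 215.7500; (r_i+r_j)·cross = 16.5·215.7500 = 3559.8750
edge 4: (5,35.5)→(0.5,11.5)  cross = 5·11.5 − 0.5·35.5 = 39.7500; (r_i+r_j)·cross = 5.5·39.7500 = 218.6250
Σcross = 525.0000 → A = |Σcross|/2 = 262.5000 mm²
Σ(r_i+r_j)·cross = 15231.2500 → first moment M = |Σ|/6 = 2538.5417
R_c = M/A = 2538.5417/262.5000 = 9.6706 mm
θ = 284° = 4.956735 rad
V = θ·R_c·A = 4.956735·9.6706·262.5000 = 12582.879 mm³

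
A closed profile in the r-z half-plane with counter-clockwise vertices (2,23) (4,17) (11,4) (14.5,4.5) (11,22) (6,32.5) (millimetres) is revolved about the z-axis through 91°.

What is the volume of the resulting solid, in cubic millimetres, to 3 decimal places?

Profile (r,z), 6 vertices: (2,23) (4,17) (11,4) (14.5,4.5) (11,22) (6,32.5)
edge 0: (2,23)→(4,17)  cross = 2·17 − 4·23 = -58.0000; (r_i+r_j)·cross = 6·-58.0000 = -348.0000
edge 1: (4,17)→(11,4)  cross = 4·4 − 11·17 = -171.0000; (r_i+r_j)·cross = 15·-171.0000 = -2565.0000
edge 2: (11,4)→(14.5,4.5)  cross = 11·4.5 − 14.5·4 = -8.5000; (r_i+r_j)·cross = 25.5·-8.5000 = -216.7500
edge 3: (14.5,4.5)→(11,22)  cross = 14.5·22 − 11·4.5 = 269.5000; (r_i+r_j)·cross = 25.5·269.5000 = 6872.2500
edge 4: (11,22)→(6,32.5)  cross = 11·32.5 − 6·22 = 225.5000; (r_i+r_j)·cross = 17·225.5000 = 3833.5000
edge 5: (6,32.5)→(2,23)  cross = 6·23 − 2·32.5 = 73.0000; (r_i+r_j)·cross = 8·73.0000 = 584.0000
Σcross = 330.5000 → A = |Σcross|/2 = 165.2500 mm²
Σ(r_i+r_j)·cross = 8160.0000 → first moment M = |Σ|/6 = 1360.0000
R_c = M/A = 1360.0000/165.2500 = 8.2300 mm
θ = 91° = 1.588250 rad
V = θ·R_c·A = 1.588250·8.2300·165.2500 = 2160.019 mm³

Volume = 2160.019 mm³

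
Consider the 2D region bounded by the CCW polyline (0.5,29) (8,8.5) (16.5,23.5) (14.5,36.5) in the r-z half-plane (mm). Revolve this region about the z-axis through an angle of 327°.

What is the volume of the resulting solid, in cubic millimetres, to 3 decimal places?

Profile (r,z), 4 vertices: (0.5,29) (8,8.5) (16.5,23.5) (14.5,36.5)
edge 0: (0.5,29)→(8,8.5)  cross = 0.5·8.5 − 8·29 = -227.7500; (r_i+r_j)·cross = 8.5·-227.7500 = -1935.8750
edge 1: (8,8.5)→(16.5,23.5)  cross = 8·23.5 − 16.5·8.5 = 47.7500; (r_i+r_j)·cross = 24.5·47.7500 = 1169.8750
edge 2: (16.5,23.5)→(14.5,36.5)  cross = 16.5·36.5 − 14.5·23.5 = 261.5000; (r_i+r_j)·cross = 31·261.5000 = 8106.5000
edge 3: (14.5,36.5)→(0.5,29)  cross = 14.5·29 − 0.5·36.5 = 402.2500; (r_i+r_j)·cross = 15·402.2500 = 6033.7500
Σcross = 483.7500 → A = |Σcross|/2 = 241.8750 mm²
Σ(r_i+r_j)·cross = 13374.2500 → first moment M = |Σ|/6 = 2229.0417
R_c = M/A = 2229.0417/241.8750 = 9.2157 mm
θ = 327° = 5.707227 rad
V = θ·R_c·A = 5.707227·9.2157·241.8750 = 12721.646 mm³

Volume = 12721.646 mm³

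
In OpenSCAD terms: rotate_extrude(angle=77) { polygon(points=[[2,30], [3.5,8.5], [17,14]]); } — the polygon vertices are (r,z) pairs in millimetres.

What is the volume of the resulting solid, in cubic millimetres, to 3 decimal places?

Volume = 1504.332 mm³

Profile (r,z), 3 vertices: (2,30) (3.5,8.5) (17,14)
edge 0: (2,30)→(3.5,8.5)  cross = 2·8.5 − 3.5·30 = -88.0000; (r_i+r_j)·cross = 5.5·-88.0000 = -484.0000
edge 1: (3.5,8.5)→(17,14)  cross = 3.5·14 − 17·8.5 = -95.5000; (r_i+r_j)·cross = 20.5·-95.5000 = -1957.7500
edge 2: (17,14)→(2,30)  cross = 17·30 − 2·14 = 482.0000; (r_i+r_j)·cross = 19·482.0000 = 9158.0000
Σcross = 298.5000 → A = |Σcross|/2 = 149.2500 mm²
Σ(r_i+r_j)·cross = 6716.2500 → first moment M = |Σ|/6 = 1119.3750
R_c = M/A = 1119.3750/149.2500 = 7.5000 mm
θ = 77° = 1.343904 rad
V = θ·R_c·A = 1.343904·7.5000·149.2500 = 1504.332 mm³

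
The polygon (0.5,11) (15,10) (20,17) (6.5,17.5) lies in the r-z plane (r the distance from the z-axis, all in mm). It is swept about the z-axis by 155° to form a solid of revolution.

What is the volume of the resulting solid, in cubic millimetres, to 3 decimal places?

Volume = 2809.413 mm³

Profile (r,z), 4 vertices: (0.5,11) (15,10) (20,17) (6.5,17.5)
edge 0: (0.5,11)→(15,10)  cross = 0.5·10 − 15·11 = -160.0000; (r_i+r_j)·cross = 15.5·-160.0000 = -2480.0000
edge 1: (15,10)→(20,17)  cross = 15·17 − 20·10 = 55.0000; (r_i+r_j)·cross = 35·55.0000 = 1925.0000
edge 2: (20,17)→(6.5,17.5)  cross = 20·17.5 − 6.5·17 = 239.5000; (r_i+r_j)·cross = 26.5·239.5000 = 6346.7500
edge 3: (6.5,17.5)→(0.5,11)  cross = 6.5·11 − 0.5·17.5 = 62.7500; (r_i+r_j)·cross = 7·62.7500 = 439.2500
Σcross = 197.2500 → A = |Σcross|/2 = 98.6250 mm²
Σ(r_i+r_j)·cross = 6231.0000 → first moment M = |Σ|/6 = 1038.5000
R_c = M/A = 1038.5000/98.6250 = 10.5298 mm
θ = 155° = 2.705260 rad
V = θ·R_c·A = 2.705260·10.5298·98.6250 = 2809.413 mm³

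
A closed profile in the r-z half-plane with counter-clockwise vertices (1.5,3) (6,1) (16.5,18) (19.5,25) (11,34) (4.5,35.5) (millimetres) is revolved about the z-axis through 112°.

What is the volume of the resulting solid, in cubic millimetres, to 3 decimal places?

Volume = 6328.808 mm³

Profile (r,z), 6 vertices: (1.5,3) (6,1) (16.5,18) (19.5,25) (11,34) (4.5,35.5)
edge 0: (1.5,3)→(6,1)  cross = 1.5·1 − 6·3 = -16.5000; (r_i+r_j)·cross = 7.5·-16.5000 = -123.7500
edge 1: (6,1)→(16.5,18)  cross = 6·18 − 16.5·1 = 91.5000; (r_i+r_j)·cross = 22.5·91.5000 = 2058.7500
edge 2: (16.5,18)→(19.5,25)  cross = 16.5·25 − 19.5·18 = 61.5000; (r_i+r_j)·cross = 36·61.5000 = 2214.0000
edge 3: (19.5,25)→(11,34)  cross = 19.5·34 − 11·25 = 388.0000; (r_i+r_j)·cross = 30.5·388.0000 = 11834.0000
edge 4: (11,34)→(4.5,35.5)  cross = 11·35.5 − 4.5·34 = 237.5000; (r_i+r_j)·cross = 15.5·237.5000 = 3681.2500
edge 5: (4.5,35.5)→(1.5,3)  cross = 4.5·3 − 1.5·35.5 = -39.7500; (r_i+r_j)·cross = 6·-39.7500 = -238.5000
Σcross = 722.2500 → A = |Σcross|/2 = 361.1250 mm²
Σ(r_i+r_j)·cross = 19425.7500 → first moment M = |Σ|/6 = 3237.6250
R_c = M/A = 3237.6250/361.1250 = 8.9654 mm
θ = 112° = 1.954769 rad
V = θ·R_c·A = 1.954769·8.9654·361.1250 = 6328.808 mm³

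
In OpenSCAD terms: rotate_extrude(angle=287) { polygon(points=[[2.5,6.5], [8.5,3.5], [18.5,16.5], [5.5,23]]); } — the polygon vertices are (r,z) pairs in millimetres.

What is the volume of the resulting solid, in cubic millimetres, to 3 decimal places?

Profile (r,z), 4 vertices: (2.5,6.5) (8.5,3.5) (18.5,16.5) (5.5,23)
edge 0: (2.5,6.5)→(8.5,3.5)  cross = 2.5·3.5 − 8.5·6.5 = -46.5000; (r_i+r_j)·cross = 11·-46.5000 = -511.5000
edge 1: (8.5,3.5)→(18.5,16.5)  cross = 8.5·16.5 − 18.5·3.5 = 75.5000; (r_i+r_j)·cross = 27·75.5000 = 2038.5000
edge 2: (18.5,16.5)→(5.5,23)  cross = 18.5·23 − 5.5·16.5 = 334.7500; (r_i+r_j)·cross = 24·334.7500 = 8034.0000
edge 3: (5.5,23)→(2.5,6.5)  cross = 5.5·6.5 − 2.5·23 = -21.7500; (r_i+r_j)·cross = 8·-21.7500 = -174.0000
Σcross = 342.0000 → A = |Σcross|/2 = 171.0000 mm²
Σ(r_i+r_j)·cross = 9387.0000 → first moment M = |Σ|/6 = 1564.5000
R_c = M/A = 1564.5000/171.0000 = 9.1491 mm
θ = 287° = 5.009095 rad
V = θ·R_c·A = 5.009095·9.1491·171.0000 = 7836.729 mm³

Volume = 7836.729 mm³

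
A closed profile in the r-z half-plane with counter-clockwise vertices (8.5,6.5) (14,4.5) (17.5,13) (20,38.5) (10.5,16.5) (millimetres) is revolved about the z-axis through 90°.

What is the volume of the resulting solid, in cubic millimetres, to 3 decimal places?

Volume = 3651.709 mm³

Profile (r,z), 5 vertices: (8.5,6.5) (14,4.5) (17.5,13) (20,38.5) (10.5,16.5)
edge 0: (8.5,6.5)→(14,4.5)  cross = 8.5·4.5 − 14·6.5 = -52.7500; (r_i+r_j)·cross = 22.5·-52.7500 = -1186.8750
edge 1: (14,4.5)→(17.5,13)  cross = 14·13 − 17.5·4.5 = 103.2500; (r_i+r_j)·cross = 31.5·103.2500 = 3252.3750
edge 2: (17.5,13)→(20,38.5)  cross = 17.5·38.5 − 20·13 = 413.7500; (r_i+r_j)·cross = 37.5·413.7500 = 15515.6250
edge 3: (20,38.5)→(10.5,16.5)  cross = 20·16.5 − 10.5·38.5 = -74.2500; (r_i+r_j)·cross = 30.5·-74.2500 = -2264.6250
edge 4: (10.5,16.5)→(8.5,6.5)  cross = 10.5·6.5 − 8.5·16.5 = -72.0000; (r_i+r_j)·cross = 19·-72.0000 = -1368.0000
Σcross = 318.0000 → A = |Σcross|/2 = 159.0000 mm²
Σ(r_i+r_j)·cross = 13948.5000 → first moment M = |Σ|/6 = 2324.7500
R_c = M/A = 2324.7500/159.0000 = 14.6211 mm
θ = 90° = 1.570796 rad
V = θ·R_c·A = 1.570796·14.6211·159.0000 = 3651.709 mm³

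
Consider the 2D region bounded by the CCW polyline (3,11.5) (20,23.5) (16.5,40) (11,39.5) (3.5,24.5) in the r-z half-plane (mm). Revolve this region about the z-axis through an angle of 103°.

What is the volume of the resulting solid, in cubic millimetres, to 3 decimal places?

Profile (r,z), 5 vertices: (3,11.5) (20,23.5) (16.5,40) (11,39.5) (3.5,24.5)
edge 0: (3,11.5)→(20,23.5)  cross = 3·23.5 − 20·11.5 = -159.5000; (r_i+r_j)·cross = 23·-159.5000 = -3668.5000
edge 1: (20,23.5)→(16.5,40)  cross = 20·40 − 16.5·23.5 = 412.2500; (r_i+r_j)·cross = 36.5·412.2500 = 15047.1250
edge 2: (16.5,40)→(11,39.5)  cross = 16.5·39.5 − 11·40 = 211.7500; (r_i+r_j)·cross = 27.5·211.7500 = 5823.1250
edge 3: (11,39.5)→(3.5,24.5)  cross = 11·24.5 − 3.5·39.5 = 131.2500; (r_i+r_j)·cross = 14.5·131.2500 = 1903.1250
edge 4: (3.5,24.5)→(3,11.5)  cross = 3.5·11.5 − 3·24.5 = -33.2500; (r_i+r_j)·cross = 6.5·-33.2500 = -216.1250
Σcross = 562.5000 → A = |Σcross|/2 = 281.2500 mm²
Σ(r_i+r_j)·cross = 18888.7500 → first moment M = |Σ|/6 = 3148.1250
R_c = M/A = 3148.1250/281.2500 = 11.1933 mm
θ = 103° = 1.797689 rad
V = θ·R_c·A = 1.797689·11.1933·281.2500 = 5659.350 mm³

Volume = 5659.350 mm³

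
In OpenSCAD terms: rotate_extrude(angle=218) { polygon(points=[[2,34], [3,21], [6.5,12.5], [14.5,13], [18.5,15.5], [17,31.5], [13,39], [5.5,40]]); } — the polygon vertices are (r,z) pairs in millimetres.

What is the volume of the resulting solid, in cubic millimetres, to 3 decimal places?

Profile (r,z), 8 vertices: (2,34) (3,21) (6.5,12.5) (14.5,13) (18.5,15.5) (17,31.5) (13,39) (5.5,40)
edge 0: (2,34)→(3,21)  cross = 2·21 − 3·34 = -60.0000; (r_i+r_j)·cross = 5·-60.0000 = -300.0000
edge 1: (3,21)→(6.5,12.5)  cross = 3·12.5 − 6.5·21 = -99.0000; (r_i+r_j)·cross = 9.5·-99.0000 = -940.5000
edge 2: (6.5,12.5)→(14.5,13)  cross = 6.5·13 − 14.5·12.5 = -96.7500; (r_i+r_j)·cross = 21·-96.7500 = -2031.7500
edge 3: (14.5,13)→(18.5,15.5)  cross = 14.5·15.5 − 18.5·13 = -15.7500; (r_i+r_j)·cross = 33·-15.7500 = -519.7500
edge 4: (18.5,15.5)→(17,31.5)  cross = 18.5·31.5 − 17·15.5 = 319.2500; (r_i+r_j)·cross = 35.5·319.2500 = 11333.3750
edge 5: (17,31.5)→(13,39)  cross = 17·39 − 13·31.5 = 253.5000; (r_i+r_j)·cross = 30·253.5000 = 7605.0000
edge 6: (13,39)→(5.5,40)  cross = 13·40 − 5.5·39 = 305.5000; (r_i+r_j)·cross = 18.5·305.5000 = 5651.7500
edge 7: (5.5,40)→(2,34)  cross = 5.5·34 − 2·40 = 107.0000; (r_i+r_j)·cross = 7.5·107.0000 = 802.5000
Σcross = 713.7500 → A = |Σcross|/2 = 356.8750 mm²
Σ(r_i+r_j)·cross = 21600.6250 → first moment M = |Σ|/6 = 3600.1042
R_c = M/A = 3600.1042/356.8750 = 10.0879 mm
θ = 218° = 3.804818 rad
V = θ·R_c·A = 3.804818·10.0879·356.8750 = 13697.740 mm³

Volume = 13697.740 mm³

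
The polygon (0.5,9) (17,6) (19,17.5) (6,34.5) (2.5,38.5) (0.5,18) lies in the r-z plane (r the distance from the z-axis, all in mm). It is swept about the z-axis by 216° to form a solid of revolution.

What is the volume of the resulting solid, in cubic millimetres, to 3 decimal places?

Volume = 11967.347 mm³

Profile (r,z), 6 vertices: (0.5,9) (17,6) (19,17.5) (6,34.5) (2.5,38.5) (0.5,18)
edge 0: (0.5,9)→(17,6)  cross = 0.5·6 − 17·9 = -150.0000; (r_i+r_j)·cross = 17.5·-150.0000 = -2625.0000
edge 1: (17,6)→(19,17.5)  cross = 17·17.5 − 19·6 = 183.5000; (r_i+r_j)·cross = 36·183.5000 = 6606.0000
edge 2: (19,17.5)→(6,34.5)  cross = 19·34.5 − 6·17.5 = 550.5000; (r_i+r_j)·cross = 25·550.5000 = 13762.5000
edge 3: (6,34.5)→(2.5,38.5)  cross = 6·38.5 − 2.5·34.5 = 144.7500; (r_i+r_j)·cross = 8.5·144.7500 = 1230.3750
edge 4: (2.5,38.5)→(0.5,18)  cross = 2.5·18 − 0.5·38.5 = 25.7500; (r_i+r_j)·cross = 3·25.7500 = 77.2500
edge 5: (0.5,18)→(0.5,9)  cross = 0.5·9 − 0.5·18 = -4.5000; (r_i+r_j)·cross = 1·-4.5000 = -4.5000
Σcross = 750.0000 → A = |Σcross|/2 = 375.0000 mm²
Σ(r_i+r_j)·cross = 19046.6250 → first moment M = |Σ|/6 = 3174.4375
R_c = M/A = 3174.4375/375.0000 = 8.4652 mm
θ = 216° = 3.769911 rad
V = θ·R_c·A = 3.769911·8.4652·375.0000 = 11967.347 mm³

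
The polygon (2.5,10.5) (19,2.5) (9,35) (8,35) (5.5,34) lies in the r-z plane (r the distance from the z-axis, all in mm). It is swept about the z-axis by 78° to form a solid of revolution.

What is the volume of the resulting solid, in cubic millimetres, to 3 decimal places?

Volume = 3468.142 mm³

Profile (r,z), 5 vertices: (2.5,10.5) (19,2.5) (9,35) (8,35) (5.5,34)
edge 0: (2.5,10.5)→(19,2.5)  cross = 2.5·2.5 − 19·10.5 = -193.2500; (r_i+r_j)·cross = 21.5·-193.2500 = -4154.8750
edge 1: (19,2.5)→(9,35)  cross = 19·35 − 9·2.5 = 642.5000; (r_i+r_j)·cross = 28·642.5000 = 17990.0000
edge 2: (9,35)→(8,35)  cross = 9·35 − 8·35 = 35.0000; (r_i+r_j)·cross = 17·35.0000 = 595.0000
edge 3: (8,35)→(5.5,34)  cross = 8·34 − 5.5·35 = 79.5000; (r_i+r_j)·cross = 13.5·79.5000 = 1073.2500
edge 4: (5.5,34)→(2.5,10.5)  cross = 5.5·10.5 − 2.5·34 = -27.2500; (r_i+r_j)·cross = 8·-27.2500 = -218.0000
Σcross = 536.5000 → A = |Σcross|/2 = 268.2500 mm²
Σ(r_i+r_j)·cross = 15285.3750 → first moment M = |Σ|/6 = 2547.5625
R_c = M/A = 2547.5625/268.2500 = 9.4970 mm
θ = 78° = 1.361357 rad
V = θ·R_c·A = 1.361357·9.4970·268.2500 = 3468.142 mm³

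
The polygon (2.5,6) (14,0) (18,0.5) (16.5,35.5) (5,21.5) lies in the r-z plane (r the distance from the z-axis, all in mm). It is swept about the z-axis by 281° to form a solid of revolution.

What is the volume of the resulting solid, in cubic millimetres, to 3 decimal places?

Volume = 19806.830 mm³

Profile (r,z), 5 vertices: (2.5,6) (14,0) (18,0.5) (16.5,35.5) (5,21.5)
edge 0: (2.5,6)→(14,0)  cross = 2.5·0 − 14·6 = -84.0000; (r_i+r_j)·cross = 16.5·-84.0000 = -1386.0000
edge 1: (14,0)→(18,0.5)  cross = 14·0.5 − 18·0 = 7.0000; (r_i+r_j)·cross = 32·7.0000 = 224.0000
edge 2: (18,0.5)→(16.5,35.5)  cross = 18·35.5 − 16.5·0.5 = 630.7500; (r_i+r_j)·cross = 34.5·630.7500 = 21760.8750
edge 3: (16.5,35.5)→(5,21.5)  cross = 16.5·21.5 − 5·35.5 = 177.2500; (r_i+r_j)·cross = 21.5·177.2500 = 3810.8750
edge 4: (5,21.5)→(2.5,6)  cross = 5·6 − 2.5·21.5 = -23.7500; (r_i+r_j)·cross = 7.5·-23.7500 = -178.1250
Σcross = 707.2500 → A = |Σcross|/2 = 353.6250 mm²
Σ(r_i+r_j)·cross = 24231.6250 → first moment M = |Σ|/6 = 4038.6042
R_c = M/A = 4038.6042/353.6250 = 11.4206 mm
θ = 281° = 4.904375 rad
V = θ·R_c·A = 4.904375·11.4206·353.6250 = 19806.830 mm³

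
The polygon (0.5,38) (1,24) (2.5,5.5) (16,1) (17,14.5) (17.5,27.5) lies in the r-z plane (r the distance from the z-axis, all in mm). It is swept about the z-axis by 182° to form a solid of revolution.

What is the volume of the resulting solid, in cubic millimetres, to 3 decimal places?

Volume = 12907.374 mm³

Profile (r,z), 6 vertices: (0.5,38) (1,24) (2.5,5.5) (16,1) (17,14.5) (17.5,27.5)
edge 0: (0.5,38)→(1,24)  cross = 0.5·24 − 1·38 = -26.0000; (r_i+r_j)·cross = 1.5·-26.0000 = -39.0000
edge 1: (1,24)→(2.5,5.5)  cross = 1·5.5 − 2.5·24 = -54.5000; (r_i+r_j)·cross = 3.5·-54.5000 = -190.7500
edge 2: (2.5,5.5)→(16,1)  cross = 2.5·1 − 16·5.5 = -85.5000; (r_i+r_j)·cross = 18.5·-85.5000 = -1581.7500
edge 3: (16,1)→(17,14.5)  cross = 16·14.5 − 17·1 = 215.0000; (r_i+r_j)·cross = 33·215.0000 = 7095.0000
edge 4: (17,14.5)→(17.5,27.5)  cross = 17·27.5 − 17.5·14.5 = 213.7500; (r_i+r_j)·cross = 34.5·213.7500 = 7374.3750
edge 5: (17.5,27.5)→(0.5,38)  cross = 17.5·38 − 0.5·27.5 = 651.2500; (r_i+r_j)·cross = 18·651.2500 = 11722.5000
Σcross = 914.0000 → A = |Σcross|/2 = 457.0000 mm²
Σ(r_i+r_j)·cross = 24380.3750 → first moment M = |Σ|/6 = 4063.3958
R_c = M/A = 4063.3958/457.0000 = 8.8915 mm
θ = 182° = 3.176499 rad
V = θ·R_c·A = 3.176499·8.8915·457.0000 = 12907.374 mm³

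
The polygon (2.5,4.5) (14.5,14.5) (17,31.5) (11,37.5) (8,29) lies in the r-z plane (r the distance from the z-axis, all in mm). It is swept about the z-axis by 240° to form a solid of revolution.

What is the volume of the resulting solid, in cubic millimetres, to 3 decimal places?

Profile (r,z), 5 vertices: (2.5,4.5) (14.5,14.5) (17,31.5) (11,37.5) (8,29)
edge 0: (2.5,4.5)→(14.5,14.5)  cross = 2.5·14.5 − 14.5·4.5 = -29.0000; (r_i+r_j)·cross = 17·-29.0000 = -493.0000
edge 1: (14.5,14.5)→(17,31.5)  cross = 14.5·31.5 − 17·14.5 = 210.2500; (r_i+r_j)·cross = 31.5·210.2500 = 6622.8750
edge 2: (17,31.5)→(11,37.5)  cross = 17·37.5 − 11·31.5 = 291.0000; (r_i+r_j)·cross = 28·291.0000 = 8148.0000
edge 3: (11,37.5)→(8,29)  cross = 11·29 − 8·37.5 = 19.0000; (r_i+r_j)·cross = 19·19.0000 = 361.0000
edge 4: (8,29)→(2.5,4.5)  cross = 8·4.5 − 2.5·29 = -36.5000; (r_i+r_j)·cross = 10.5·-36.5000 = -383.2500
Σcross = 454.7500 → A = |Σcross|/2 = 227.3750 mm²
Σ(r_i+r_j)·cross = 14255.6250 → first moment M = |Σ|/6 = 2375.9375
R_c = M/A = 2375.9375/227.3750 = 10.4494 mm
θ = 240° = 4.188790 rad
V = θ·R_c·A = 4.188790·10.4494·227.3750 = 9952.304 mm³

Volume = 9952.304 mm³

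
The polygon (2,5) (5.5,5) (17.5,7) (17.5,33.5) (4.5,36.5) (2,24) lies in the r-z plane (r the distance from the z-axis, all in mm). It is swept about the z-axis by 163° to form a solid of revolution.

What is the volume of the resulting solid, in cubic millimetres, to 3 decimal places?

Profile (r,z), 6 vertices: (2,5) (5.5,5) (17.5,7) (17.5,33.5) (4.5,36.5) (2,24)
edge 0: (2,5)→(5.5,5)  cross = 2·5 − 5.5·5 = -17.5000; (r_i+r_j)·cross = 7.5·-17.5000 = -131.2500
edge 1: (5.5,5)→(17.5,7)  cross = 5.5·7 − 17.5·5 = -49.0000; (r_i+r_j)·cross = 23·-49.0000 = -1127.0000
edge 2: (17.5,7)→(17.5,33.5)  cross = 17.5·33.5 − 17.5·7 = 463.7500; (r_i+r_j)·cross = 35·463.7500 = 16231.2500
edge 3: (17.5,33.5)→(4.5,36.5)  cross = 17.5·36.5 − 4.5·33.5 = 488.0000; (r_i+r_j)·cross = 22·488.0000 = 10736.0000
edge 4: (4.5,36.5)→(2,24)  cross = 4.5·24 − 2·36.5 = 35.0000; (r_i+r_j)·cross = 6.5·35.0000 = 227.5000
edge 5: (2,24)→(2,5)  cross = 2·5 − 2·24 = -38.0000; (r_i+r_j)·cross = 4·-38.0000 = -152.0000
Σcross = 882.2500 → A = |Σcross|/2 = 441.1250 mm²
Σ(r_i+r_j)·cross = 25784.5000 → first moment M = |Σ|/6 = 4297.4167
R_c = M/A = 4297.4167/441.1250 = 9.7419 mm
θ = 163° = 2.844887 rad
V = θ·R_c·A = 2.844887·9.7419·441.1250 = 12225.663 mm³

Volume = 12225.663 mm³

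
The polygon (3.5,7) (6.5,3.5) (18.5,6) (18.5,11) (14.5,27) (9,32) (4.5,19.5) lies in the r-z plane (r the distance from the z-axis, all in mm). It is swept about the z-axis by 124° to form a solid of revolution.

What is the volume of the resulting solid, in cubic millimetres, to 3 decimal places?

Profile (r,z), 7 vertices: (3.5,7) (6.5,3.5) (18.5,6) (18.5,11) (14.5,27) (9,32) (4.5,19.5)
edge 0: (3.5,7)→(6.5,3.5)  cross = 3.5·3.5 − 6.5·7 = -33.2500; (r_i+r_j)·cross = 10·-33.2500 = -332.5000
edge 1: (6.5,3.5)→(18.5,6)  cross = 6.5·6 − 18.5·3.5 = -25.7500; (r_i+r_j)·cross = 25·-25.7500 = -643.7500
edge 2: (18.5,6)→(18.5,11)  cross = 18.5·11 − 18.5·6 = 92.5000; (r_i+r_j)·cross = 37·92.5000 = 3422.5000
edge 3: (18.5,11)→(14.5,27)  cross = 18.5·27 − 14.5·11 = 340.0000; (r_i+r_j)·cross = 33·340.0000 = 11220.0000
edge 4: (14.5,27)→(9,32)  cross = 14.5·32 − 9·27 = 221.0000; (r_i+r_j)·cross = 23.5·221.0000 = 5193.5000
edge 5: (9,32)→(4.5,19.5)  cross = 9·19.5 − 4.5·32 = 31.5000; (r_i+r_j)·cross = 13.5·31.5000 = 425.2500
edge 6: (4.5,19.5)→(3.5,7)  cross = 4.5·7 − 3.5·19.5 = -36.7500; (r_i+r_j)·cross = 8·-36.7500 = -294.0000
Σcross = 589.2500 → A = |Σcross|/2 = 294.6250 mm²
Σ(r_i+r_j)·cross = 18991.0000 → first moment M = |Σ|/6 = 3165.1667
R_c = M/A = 3165.1667/294.6250 = 10.7430 mm
θ = 124° = 2.164208 rad
V = θ·R_c·A = 2.164208·10.7430·294.6250 = 6850.080 mm³

Volume = 6850.080 mm³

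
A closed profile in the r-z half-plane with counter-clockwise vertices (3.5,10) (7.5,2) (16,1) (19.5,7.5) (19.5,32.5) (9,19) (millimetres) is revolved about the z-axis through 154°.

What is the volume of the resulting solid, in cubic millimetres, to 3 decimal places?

Volume = 10649.651 mm³

Profile (r,z), 6 vertices: (3.5,10) (7.5,2) (16,1) (19.5,7.5) (19.5,32.5) (9,19)
edge 0: (3.5,10)→(7.5,2)  cross = 3.5·2 − 7.5·10 = -68.0000; (r_i+r_j)·cross = 11·-68.0000 = -748.0000
edge 1: (7.5,2)→(16,1)  cross = 7.5·1 − 16·2 = -24.5000; (r_i+r_j)·cross = 23.5·-24.5000 = -575.7500
edge 2: (16,1)→(19.5,7.5)  cross = 16·7.5 − 19.5·1 = 100.5000; (r_i+r_j)·cross = 35.5·100.5000 = 3567.7500
edge 3: (19.5,7.5)→(19.5,32.5)  cross = 19.5·32.5 − 19.5·7.5 = 487.5000; (r_i+r_j)·cross = 39·487.5000 = 19012.5000
edge 4: (19.5,32.5)→(9,19)  cross = 19.5·19 − 9·32.5 = 78.0000; (r_i+r_j)·cross = 28.5·78.0000 = 2223.0000
edge 5: (9,19)→(3.5,10)  cross = 9·10 − 3.5·19 = 23.5000; (r_i+r_j)·cross = 12.5·23.5000 = 293.7500
Σcross = 597.0000 → A = |Σcross|/2 = 298.5000 mm²
Σ(r_i+r_j)·cross = 23773.2500 → first moment M = |Σ|/6 = 3962.2083
R_c = M/A = 3962.2083/298.5000 = 13.2737 mm
θ = 154° = 2.687807 rad
V = θ·R_c·A = 2.687807·13.2737·298.5000 = 10649.651 mm³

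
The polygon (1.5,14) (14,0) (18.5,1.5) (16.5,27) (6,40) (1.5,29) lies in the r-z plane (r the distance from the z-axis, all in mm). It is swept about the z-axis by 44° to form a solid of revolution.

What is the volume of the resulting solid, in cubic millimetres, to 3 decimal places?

Profile (r,z), 6 vertices: (1.5,14) (14,0) (18.5,1.5) (16.5,27) (6,40) (1.5,29)
edge 0: (1.5,14)→(14,0)  cross = 1.5·0 − 14·14 = -196.0000; (r_i+r_j)·cross = 15.5·-196.0000 = -3038.0000
edge 1: (14,0)→(18.5,1.5)  cross = 14·1.5 − 18.5·0 = 21.0000; (r_i+r_j)·cross = 32.5·21.0000 = 682.5000
edge 2: (18.5,1.5)→(16.5,27)  cross = 18.5·27 − 16.5·1.5 = 474.7500; (r_i+r_j)·cross = 35·474.7500 = 16616.2500
edge 3: (16.5,27)→(6,40)  cross = 16.5·40 − 6·27 = 498.0000; (r_i+r_j)·cross = 22.5·498.0000 = 11205.0000
edge 4: (6,40)→(1.5,29)  cross = 6·29 − 1.5·40 = 114.0000; (r_i+r_j)·cross = 7.5·114.0000 = 855.0000
edge 5: (1.5,29)→(1.5,14)  cross = 1.5·14 − 1.5·29 = -22.5000; (r_i+r_j)·cross = 3·-22.5000 = -67.5000
Σcross = 889.2500 → A = |Σcross|/2 = 444.6250 mm²
Σ(r_i+r_j)·cross = 26253.2500 → first moment M = |Σ|/6 = 4375.5417
R_c = M/A = 4375.5417/444.6250 = 9.8410 mm
θ = 44° = 0.767945 rad
V = θ·R_c·A = 0.767945·9.8410·444.6250 = 3360.175 mm³

Volume = 3360.175 mm³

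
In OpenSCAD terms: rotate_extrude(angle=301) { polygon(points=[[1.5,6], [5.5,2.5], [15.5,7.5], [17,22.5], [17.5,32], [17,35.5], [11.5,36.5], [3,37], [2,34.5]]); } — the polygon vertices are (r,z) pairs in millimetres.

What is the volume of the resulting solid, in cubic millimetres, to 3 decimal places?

Profile (r,z), 9 vertices: (1.5,6) (5.5,2.5) (15.5,7.5) (17,22.5) (17.5,32) (17,35.5) (11.5,36.5) (3,37) (2,34.5)
edge 0: (1.5,6)→(5.5,2.5)  cross = 1.5·2.5 − 5.5·6 = -29.2500; (r_i+r_j)·cross = 7·-29.2500 = -204.7500
edge 1: (5.5,2.5)→(15.5,7.5)  cross = 5.5·7.5 − 15.5·2.5 = 2.5000; (r_i+r_j)·cross = 21·2.5000 = 52.5000
edge 2: (15.5,7.5)→(17,22.5)  cross = 15.5·22.5 − 17·7.5 = 221.2500; (r_i+r_j)·cross = 32.5·221.2500 = 7190.6250
edge 3: (17,22.5)→(17.5,32)  cross = 17·32 − 17.5·22.5 = 150.2500; (r_i+r_j)·cross = 34.5·150.2500 = 5183.6250
edge 4: (17.5,32)→(17,35.5)  cross = 17.5·35.5 − 17·32 = 77.2500; (r_i+r_j)·cross = 34.5·77.2500 = 2665.1250
edge 5: (17,35.5)→(11.5,36.5)  cross = 17·36.5 − 11.5·35.5 = 212.2500; (r_i+r_j)·cross = 28.5·212.2500 = 6049.1250
edge 6: (11.5,36.5)→(3,37)  cross = 11.5·37 − 3·36.5 = 316.0000; (r_i+r_j)·cross = 14.5·316.0000 = 4582.0000
edge 7: (3,37)→(2,34.5)  cross = 3·34.5 − 2·37 = 29.5000; (r_i+r_j)·cross = 5·29.5000 = 147.5000
edge 8: (2,34.5)→(1.5,6)  cross = 2·6 − 1.5·34.5 = -39.7500; (r_i+r_j)·cross = 3.5·-39.7500 = -139.1250
Σcross = 940.0000 → A = |Σcross|/2 = 470.0000 mm²
Σ(r_i+r_j)·cross = 25526.6250 → first moment M = |Σ|/6 = 4254.4375
R_c = M/A = 4254.4375/470.0000 = 9.0520 mm
θ = 301° = 5.253441 rad
V = θ·R_c·A = 5.253441·9.0520·470.0000 = 22350.437 mm³

Volume = 22350.437 mm³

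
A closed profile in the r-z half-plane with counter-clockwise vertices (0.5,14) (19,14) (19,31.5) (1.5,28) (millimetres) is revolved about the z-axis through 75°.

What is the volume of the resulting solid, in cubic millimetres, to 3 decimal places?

Volume = 3825.734 mm³

Profile (r,z), 4 vertices: (0.5,14) (19,14) (19,31.5) (1.5,28)
edge 0: (0.5,14)→(19,14)  cross = 0.5·14 − 19·14 = -259.0000; (r_i+r_j)·cross = 19.5·-259.0000 = -5050.5000
edge 1: (19,14)→(19,31.5)  cross = 19·31.5 − 19·14 = 332.5000; (r_i+r_j)·cross = 38·332.5000 = 12635.0000
edge 2: (19,31.5)→(1.5,28)  cross = 19·28 − 1.5·31.5 = 484.7500; (r_i+r_j)·cross = 20.5·484.7500 = 9937.3750
edge 3: (1.5,28)→(0.5,14)  cross = 1.5·14 − 0.5·28 = 7.0000; (r_i+r_j)·cross = 2·7.0000 = 14.0000
Σcross = 565.2500 → A = |Σcross|/2 = 282.6250 mm²
Σ(r_i+r_j)·cross = 17535.8750 → first moment M = |Σ|/6 = 2922.6458
R_c = M/A = 2922.6458/282.6250 = 10.3411 mm
θ = 75° = 1.308997 rad
V = θ·R_c·A = 1.308997·10.3411·282.6250 = 3825.734 mm³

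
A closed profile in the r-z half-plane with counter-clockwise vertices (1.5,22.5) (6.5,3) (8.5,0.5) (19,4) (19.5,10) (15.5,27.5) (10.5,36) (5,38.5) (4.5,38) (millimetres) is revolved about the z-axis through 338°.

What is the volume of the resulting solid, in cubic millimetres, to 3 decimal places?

Profile (r,z), 9 vertices: (1.5,22.5) (6.5,3) (8.5,0.5) (19,4) (19.5,10) (15.5,27.5) (10.5,36) (5,38.5) (4.5,38)
edge 0: (1.5,22.5)→(6.5,3)  cross = 1.5·3 − 6.5·22.5 = -141.7500; (r_i+r_j)·cross = 8·-141.7500 = -1134.0000
edge 1: (6.5,3)→(8.5,0.5)  cross = 6.5·0.5 − 8.5·3 = -22.2500; (r_i+r_j)·cross = 15·-22.2500 = -333.7500
edge 2: (8.5,0.5)→(19,4)  cross = 8.5·4 − 19·0.5 = 24.5000; (r_i+r_j)·cross = 27.5·24.5000 = 673.7500
edge 3: (19,4)→(19.5,10)  cross = 19·10 − 19.5·4 = 112.0000; (r_i+r_j)·cross = 38.5·112.0000 = 4312.0000
edge 4: (19.5,10)→(15.5,27.5)  cross = 19.5·27.5 − 15.5·10 = 381.2500; (r_i+r_j)·cross = 35·381.2500 = 13343.7500
edge 5: (15.5,27.5)→(10.5,36)  cross = 15.5·36 − 10.5·27.5 = 269.2500; (r_i+r_j)·cross = 26·269.2500 = 7000.5000
edge 6: (10.5,36)→(5,38.5)  cross = 10.5·38.5 − 5·36 = 224.2500; (r_i+r_j)·cross = 15.5·224.2500 = 3475.8750
edge 7: (5,38.5)→(4.5,38)  cross = 5·38 − 4.5·38.5 = 16.7500; (r_i+r_j)·cross = 9.5·16.7500 = 159.1250
edge 8: (4.5,38)→(1.5,22.5)  cross = 4.5·22.5 − 1.5·38 = 44.2500; (r_i+r_j)·cross = 6·44.2500 = 265.5000
Σcross = 908.2500 → A = |Σcross|/2 = 454.1250 mm²
Σ(r_i+r_j)·cross = 27762.7500 → first moment M = |Σ|/6 = 4627.1250
R_c = M/A = 4627.1250/454.1250 = 10.1891 mm
θ = 338° = 5.899213 rad
V = θ·R_c·A = 5.899213·10.1891·454.1250 = 27296.395 mm³

Volume = 27296.395 mm³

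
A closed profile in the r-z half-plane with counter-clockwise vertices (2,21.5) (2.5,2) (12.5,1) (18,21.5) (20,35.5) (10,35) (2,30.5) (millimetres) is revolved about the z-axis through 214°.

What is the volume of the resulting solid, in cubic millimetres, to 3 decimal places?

Profile (r,z), 7 vertices: (2,21.5) (2.5,2) (12.5,1) (18,21.5) (20,35.5) (10,35) (2,30.5)
edge 0: (2,21.5)→(2.5,2)  cross = 2·2 − 2.5·21.5 = -49.7500; (r_i+r_j)·cross = 4.5·-49.7500 = -223.8750
edge 1: (2.5,2)→(12.5,1)  cross = 2.5·1 − 12.5·2 = -22.5000; (r_i+r_j)·cross = 15·-22.5000 = -337.5000
edge 2: (12.5,1)→(18,21.5)  cross = 12.5·21.5 − 18·1 = 250.7500; (r_i+r_j)·cross = 30.5·250.7500 = 7647.8750
edge 3: (18,21.5)→(20,35.5)  cross = 18·35.5 − 20·21.5 = 209.0000; (r_i+r_j)·cross = 38·209.0000 = 7942.0000
edge 4: (20,35.5)→(10,35)  cross = 20·35 − 10·35.5 = 345.0000; (r_i+r_j)·cross = 30·345.0000 = 10350.0000
edge 5: (10,35)→(2,30.5)  cross = 10·30.5 − 2·35 = 235.0000; (r_i+r_j)·cross = 12·235.0000 = 2820.0000
edge 6: (2,30.5)→(2,21.5)  cross = 2·21.5 − 2·30.5 = -18.0000; (r_i+r_j)·cross = 4·-18.0000 = -72.0000
Σcross = 949.5000 → A = |Σcross|/2 = 474.7500 mm²
Σ(r_i+r_j)·cross = 28126.5000 → first moment M = |Σ|/6 = 4687.7500
R_c = M/A = 4687.7500/474.7500 = 9.8741 mm
θ = 214° = 3.735005 rad
V = θ·R_c·A = 3.735005·9.8741·474.7500 = 17508.768 mm³

Volume = 17508.768 mm³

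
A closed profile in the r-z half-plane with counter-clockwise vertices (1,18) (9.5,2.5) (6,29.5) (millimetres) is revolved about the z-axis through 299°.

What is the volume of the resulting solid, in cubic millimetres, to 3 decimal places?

Volume = 2515.007 mm³

Profile (r,z), 3 vertices: (1,18) (9.5,2.5) (6,29.5)
edge 0: (1,18)→(9.5,2.5)  cross = 1·2.5 − 9.5·18 = -168.5000; (r_i+r_j)·cross = 10.5·-168.5000 = -1769.2500
edge 1: (9.5,2.5)→(6,29.5)  cross = 9.5·29.5 − 6·2.5 = 265.2500; (r_i+r_j)·cross = 15.5·265.2500 = 4111.3750
edge 2: (6,29.5)→(1,18)  cross = 6·18 − 1·29.5 = 78.5000; (r_i+r_j)·cross = 7·78.5000 = 549.5000
Σcross = 175.2500 → A = |Σcross|/2 = 87.6250 mm²
Σ(r_i+r_j)·cross = 2891.6250 → first moment M = |Σ|/6 = 481.9375
R_c = M/A = 481.9375/87.6250 = 5.5000 mm
θ = 299° = 5.218534 rad
V = θ·R_c·A = 5.218534·5.5000·87.6250 = 2515.007 mm³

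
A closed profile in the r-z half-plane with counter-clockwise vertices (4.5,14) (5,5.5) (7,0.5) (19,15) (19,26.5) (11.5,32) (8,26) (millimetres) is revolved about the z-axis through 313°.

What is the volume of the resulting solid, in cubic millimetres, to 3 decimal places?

Volume = 18163.395 mm³

Profile (r,z), 7 vertices: (4.5,14) (5,5.5) (7,0.5) (19,15) (19,26.5) (11.5,32) (8,26)
edge 0: (4.5,14)→(5,5.5)  cross = 4.5·5.5 − 5·14 = -45.2500; (r_i+r_j)·cross = 9.5·-45.2500 = -429.8750
edge 1: (5,5.5)→(7,0.5)  cross = 5·0.5 − 7·5.5 = -36.0000; (r_i+r_j)·cross = 12·-36.0000 = -432.0000
edge 2: (7,0.5)→(19,15)  cross = 7·15 − 19·0.5 = 95.5000; (r_i+r_j)·cross = 26·95.5000 = 2483.0000
edge 3: (19,15)→(19,26.5)  cross = 19·26.5 − 19·15 = 218.5000; (r_i+r_j)·cross = 38·218.5000 = 8303.0000
edge 4: (19,26.5)→(11.5,32)  cross = 19·32 − 11.5·26.5 = 303.2500; (r_i+r_j)·cross = 30.5·303.2500 = 9249.1250
edge 5: (11.5,32)→(8,26)  cross = 11.5·26 − 8·32 = 43.0000; (r_i+r_j)·cross = 19.5·43.0000 = 838.5000
edge 6: (8,26)→(4.5,14)  cross = 8·14 − 4.5·26 = -5.0000; (r_i+r_j)·cross = 12.5·-5.0000 = -62.5000
Σcross = 574.0000 → A = |Σcross|/2 = 287.0000 mm²
Σ(r_i+r_j)·cross = 19949.2500 → first moment M = |Σ|/6 = 3324.8750
R_c = M/A = 3324.8750/287.0000 = 11.5849 mm
θ = 313° = 5.462881 rad
V = θ·R_c·A = 5.462881·11.5849·287.0000 = 18163.395 mm³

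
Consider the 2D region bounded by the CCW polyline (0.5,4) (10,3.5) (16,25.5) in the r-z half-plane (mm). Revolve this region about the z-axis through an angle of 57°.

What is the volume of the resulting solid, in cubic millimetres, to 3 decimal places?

Profile (r,z), 3 vertices: (0.5,4) (10,3.5) (16,25.5)
edge 0: (0.5,4)→(10,3.5)  cross = 0.5·3.5 − 10·4 = -38.2500; (r_i+r_j)·cross = 10.5·-38.2500 = -401.6250
edge 1: (10,3.5)→(16,25.5)  cross = 10·25.5 − 16·3.5 = 199.0000; (r_i+r_j)·cross = 26·199.0000 = 5174.0000
edge 2: (16,25.5)→(0.5,4)  cross = 16·4 − 0.5·25.5 = 51.2500; (r_i+r_j)·cross = 16.5·51.2500 = 845.6250
Σcross = 212.0000 → A = |Σcross|/2 = 106.0000 mm²
Σ(r_i+r_j)·cross = 5618.0000 → first moment M = |Σ|/6 = 936.3333
R_c = M/A = 936.3333/106.0000 = 8.8333 mm
θ = 57° = 0.994838 rad
V = θ·R_c·A = 0.994838·8.8333·106.0000 = 931.500 mm³

Volume = 931.500 mm³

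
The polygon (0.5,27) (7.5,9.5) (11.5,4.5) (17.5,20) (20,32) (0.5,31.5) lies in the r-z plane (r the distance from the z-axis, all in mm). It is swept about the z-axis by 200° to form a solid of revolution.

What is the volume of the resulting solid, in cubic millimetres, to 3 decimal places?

Profile (r,z), 6 vertices: (0.5,27) (7.5,9.5) (11.5,4.5) (17.5,20) (20,32) (0.5,31.5)
edge 0: (0.5,27)→(7.5,9.5)  cross = 0.5·9.5 − 7.5·27 = -197.7500; (r_i+r_j)·cross = 8·-197.7500 = -1582.0000
edge 1: (7.5,9.5)→(11.5,4.5)  cross = 7.5·4.5 − 11.5·9.5 = -75.5000; (r_i+r_j)·cross = 19·-75.5000 = -1434.5000
edge 2: (11.5,4.5)→(17.5,20)  cross = 11.5·20 − 17.5·4.5 = 151.2500; (r_i+r_j)·cross = 29·151.2500 = 4386.2500
edge 3: (17.5,20)→(20,32)  cross = 17.5·32 − 20·20 = 160.0000; (r_i+r_j)·cross = 37.5·160.0000 = 6000.0000
edge 4: (20,32)→(0.5,31.5)  cross = 20·31.5 − 0.5·32 = 614.0000; (r_i+r_j)·cross = 20.5·614.0000 = 12587.0000
edge 5: (0.5,31.5)→(0.5,27)  cross = 0.5·27 − 0.5·31.5 = -2.2500; (r_i+r_j)·cross = 1·-2.2500 = -2.2500
Σcross = 649.7500 → A = |Σcross|/2 = 324.8750 mm²
Σ(r_i+r_j)·cross = 19954.5000 → first moment M = |Σ|/6 = 3325.7500
R_c = M/A = 3325.7500/324.8750 = 10.2370 mm
θ = 200° = 3.490659 rad
V = θ·R_c·A = 3.490659·10.2370·324.8750 = 11609.058 mm³

Volume = 11609.058 mm³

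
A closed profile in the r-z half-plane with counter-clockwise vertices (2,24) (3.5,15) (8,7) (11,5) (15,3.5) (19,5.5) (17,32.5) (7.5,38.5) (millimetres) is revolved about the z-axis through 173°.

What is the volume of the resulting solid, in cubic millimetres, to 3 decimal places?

Profile (r,z), 8 vertices: (2,24) (3.5,15) (8,7) (11,5) (15,3.5) (19,5.5) (17,32.5) (7.5,38.5)
edge 0: (2,24)→(3.5,15)  cross = 2·15 − 3.5·24 = -54.0000; (r_i+r_j)·cross = 5.5·-54.0000 = -297.0000
edge 1: (3.5,15)→(8,7)  cross = 3.5·7 − 8·15 = -95.5000; (r_i+r_j)·cross = 11.5·-95.5000 = -1098.2500
edge 2: (8,7)→(11,5)  cross = 8·5 − 11·7 = -37.0000; (r_i+r_j)·cross = 19·-37.0000 = -703.0000
edge 3: (11,5)→(15,3.5)  cross = 11·3.5 − 15·5 = -36.5000; (r_i+r_j)·cross = 26·-36.5000 = -949.0000
edge 4: (15,3.5)→(19,5.5)  cross = 15·5.5 − 19·3.5 = 16.0000; (r_i+r_j)·cross = 34·16.0000 = 544.0000
edge 5: (19,5.5)→(17,32.5)  cross = 19·32.5 − 17·5.5 = 524.0000; (r_i+r_j)·cross = 36·524.0000 = 18864.0000
edge 6: (17,32.5)→(7.5,38.5)  cross = 17·38.5 − 7.5·32.5 = 410.7500; (r_i+r_j)·cross = 24.5·410.7500 = 10063.3750
edge 7: (7.5,38.5)→(2,24)  cross = 7.5·24 − 2·38.5 = 103.0000; (r_i+r_j)·cross = 9.5·103.0000 = 978.5000
Σcross = 830.7500 → A = |Σcross|/2 = 415.3750 mm²
Σ(r_i+r_j)·cross = 27402.6250 → first moment M = |Σ|/6 = 4567.1042
R_c = M/A = 4567.1042/415.3750 = 10.9951 mm
θ = 173° = 3.019420 rad
V = θ·R_c·A = 3.019420·10.9951·415.3750 = 13790.004 mm³

Volume = 13790.004 mm³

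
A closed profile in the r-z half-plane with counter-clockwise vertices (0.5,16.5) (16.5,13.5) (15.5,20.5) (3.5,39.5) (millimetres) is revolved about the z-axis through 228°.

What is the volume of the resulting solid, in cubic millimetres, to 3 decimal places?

Volume = 6656.127 mm³

Profile (r,z), 4 vertices: (0.5,16.5) (16.5,13.5) (15.5,20.5) (3.5,39.5)
edge 0: (0.5,16.5)→(16.5,13.5)  cross = 0.5·13.5 − 16.5·16.5 = -265.5000; (r_i+r_j)·cross = 17·-265.5000 = -4513.5000
edge 1: (16.5,13.5)→(15.5,20.5)  cross = 16.5·20.5 − 15.5·13.5 = 129.0000; (r_i+r_j)·cross = 32·129.0000 = 4128.0000
edge 2: (15.5,20.5)→(3.5,39.5)  cross = 15.5·39.5 − 3.5·20.5 = 540.5000; (r_i+r_j)·cross = 19·540.5000 = 10269.5000
edge 3: (3.5,39.5)→(0.5,16.5)  cross = 3.5·16.5 − 0.5·39.5 = 38.0000; (r_i+r_j)·cross = 4·38.0000 = 152.0000
Σcross = 442.0000 → A = |Σcross|/2 = 221.0000 mm²
Σ(r_i+r_j)·cross = 10036.0000 → first moment M = |Σ|/6 = 1672.6667
R_c = M/A = 1672.6667/221.0000 = 7.5686 mm
θ = 228° = 3.979351 rad
V = θ·R_c·A = 3.979351·7.5686·221.0000 = 6656.127 mm³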